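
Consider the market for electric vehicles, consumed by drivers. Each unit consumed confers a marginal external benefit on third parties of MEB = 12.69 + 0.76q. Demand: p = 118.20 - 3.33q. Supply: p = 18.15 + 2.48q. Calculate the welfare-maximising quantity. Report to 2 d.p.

q* = 22.32

Social marginal benefit = demand + MEB = 130.89 - 2.57q.
Set SMB = MC: 130.89 - 2.57q = 18.15 + 2.48q → q* = 22.3248.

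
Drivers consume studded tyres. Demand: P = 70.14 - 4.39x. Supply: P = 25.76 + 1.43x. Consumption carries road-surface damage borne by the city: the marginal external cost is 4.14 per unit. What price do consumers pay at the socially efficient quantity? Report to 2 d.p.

P = 39.79

Social marginal benefit = demand − MEC = 66.00 - 4.39x.
Set SMB = MC: 66.00 - 4.39x = 25.76 + 1.43x → x* = 6.9141.
Consumer price on the demand curve at x*: 70.14 − 4.39×6.9141 = 39.7871.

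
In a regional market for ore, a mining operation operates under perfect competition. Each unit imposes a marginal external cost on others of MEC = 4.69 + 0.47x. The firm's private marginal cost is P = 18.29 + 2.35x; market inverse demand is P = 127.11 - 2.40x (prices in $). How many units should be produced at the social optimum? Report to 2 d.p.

x* = 19.95

Social marginal cost = private MC + MEC = 22.98 + 2.82x.
Set SMC = demand: 22.98 + 2.82x = 127.11 - 2.40x → x* = 19.9483.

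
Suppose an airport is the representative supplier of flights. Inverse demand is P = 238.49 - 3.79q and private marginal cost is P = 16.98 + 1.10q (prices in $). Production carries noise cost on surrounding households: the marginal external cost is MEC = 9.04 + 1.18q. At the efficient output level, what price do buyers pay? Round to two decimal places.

Social marginal cost = private MC + MEC = 26.02 + 2.28q.
Set SMC = demand: 26.02 + 2.28q = 238.49 - 3.79q → q* = 35.0033.
Consumer price on the demand curve at q*: 238.49 − 3.79×35.0033 = 105.8275.

P = $105.83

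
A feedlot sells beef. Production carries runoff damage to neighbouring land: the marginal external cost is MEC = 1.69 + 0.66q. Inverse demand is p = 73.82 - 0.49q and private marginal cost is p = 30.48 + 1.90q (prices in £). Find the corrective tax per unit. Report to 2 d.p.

tax = £10.70 per unit

Social marginal cost = private MC + MEC = 32.17 + 2.56q.
Set SMC = demand: 32.17 + 2.56q = 73.82 - 0.49q → q* = 13.6557.
The Pigouvian tax equals MEC at q*: 1.69 + 0.66×13.6557 = 10.7028.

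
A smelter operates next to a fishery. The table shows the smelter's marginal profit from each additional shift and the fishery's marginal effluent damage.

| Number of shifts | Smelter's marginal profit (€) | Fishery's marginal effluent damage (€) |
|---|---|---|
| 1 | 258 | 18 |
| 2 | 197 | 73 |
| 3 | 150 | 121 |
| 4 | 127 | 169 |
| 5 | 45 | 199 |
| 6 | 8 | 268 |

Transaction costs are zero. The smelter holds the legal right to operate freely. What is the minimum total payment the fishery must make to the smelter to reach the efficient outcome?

Left alone the smelter would choose level 6 (marginal profit stays positive).
Efficient level: k* = 3 (marginal profit ≥ marginal effluent damage through 3).
The fishery must at least cover the smelter's forgone profit from cutting 6→3: 127 + 45 + 8 = 180.

€180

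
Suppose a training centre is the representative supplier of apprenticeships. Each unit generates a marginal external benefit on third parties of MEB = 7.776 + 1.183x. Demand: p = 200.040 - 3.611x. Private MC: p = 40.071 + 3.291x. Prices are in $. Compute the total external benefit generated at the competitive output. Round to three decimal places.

Market equilibrium (private): 40.071 + 3.291x = 200.040 - 3.611x → x_m = 23.1772.
Total external benefit = ∫₀^{x_m} (7.776 + 1.183x) dx = 7.776×23.1772 + ½×1.183×23.1772² = 497.9694.

$497.969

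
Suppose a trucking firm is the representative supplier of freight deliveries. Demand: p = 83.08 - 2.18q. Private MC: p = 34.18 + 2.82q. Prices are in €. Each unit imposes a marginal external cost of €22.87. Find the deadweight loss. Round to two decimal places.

Market equilibrium (private): 34.18 + 2.82q = 83.08 - 2.18q → q_m = 9.7800.
Social marginal cost = private MC + MEC = 57.05 + 2.82q.
Set SMC = demand: 57.05 + 2.82q = 83.08 - 2.18q → q* = 5.2060.
Between q* and q_m the wedge SMC − demand runs linearly from 0 to MEC(q_m), so the loss is a triangle.
DWL = ½ × 4.5740 × 22.8700 = 52.3037.

DWL = €52.30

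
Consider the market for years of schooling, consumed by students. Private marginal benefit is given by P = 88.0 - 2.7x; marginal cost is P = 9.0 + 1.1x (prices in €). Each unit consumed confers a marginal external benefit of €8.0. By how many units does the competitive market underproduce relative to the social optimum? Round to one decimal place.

2.1 units

Market equilibrium (private): 9.0 + 1.1x = 88.0 - 2.7x → x_m = 20.7895.
Social marginal benefit = demand + MEB = 96.0 - 2.7x.
Set SMB = MC: 96.0 - 2.7x = 9.0 + 1.1x → x* = 22.8947.
Gap = |20.7895 − 22.8947| = 2.1052.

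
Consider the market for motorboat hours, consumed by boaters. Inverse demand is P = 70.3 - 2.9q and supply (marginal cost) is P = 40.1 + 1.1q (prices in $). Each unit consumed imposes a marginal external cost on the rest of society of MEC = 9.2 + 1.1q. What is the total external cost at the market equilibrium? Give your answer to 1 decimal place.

Market equilibrium (private): 40.1 + 1.1q = 70.3 - 2.9q → q_m = 7.5500.
Total external cost = ∫₀^{q_m} (9.2 + 1.1q) dq = 9.2×7.5500 + ½×1.1×7.5500² = 100.8114.

$100.8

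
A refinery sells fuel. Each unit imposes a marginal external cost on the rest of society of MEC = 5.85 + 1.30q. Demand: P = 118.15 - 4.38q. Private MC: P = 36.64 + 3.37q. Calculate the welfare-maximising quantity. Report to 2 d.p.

Social marginal cost = private MC + MEC = 42.49 + 4.67q.
Set SMC = demand: 42.49 + 4.67q = 118.15 - 4.38q → q* = 8.3602.

q* = 8.36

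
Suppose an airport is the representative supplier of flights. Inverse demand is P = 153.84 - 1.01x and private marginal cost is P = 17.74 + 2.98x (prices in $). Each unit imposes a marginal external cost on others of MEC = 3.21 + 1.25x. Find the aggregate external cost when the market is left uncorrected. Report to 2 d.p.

Market equilibrium (private): 17.74 + 2.98x = 153.84 - 1.01x → x_m = 34.1103.
Total external cost = ∫₀^{x_m} (3.21 + 1.25x) dx = 3.21×34.1103 + ½×1.25×34.1103² = 836.6894.

$836.69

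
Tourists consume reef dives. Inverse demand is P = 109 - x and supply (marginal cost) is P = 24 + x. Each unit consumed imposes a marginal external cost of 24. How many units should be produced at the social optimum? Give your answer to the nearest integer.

Social marginal benefit = demand − MEC = 85 - x.
Set SMB = MC: 85 - x = 24 + x → x* = 30.5000.

x* = 31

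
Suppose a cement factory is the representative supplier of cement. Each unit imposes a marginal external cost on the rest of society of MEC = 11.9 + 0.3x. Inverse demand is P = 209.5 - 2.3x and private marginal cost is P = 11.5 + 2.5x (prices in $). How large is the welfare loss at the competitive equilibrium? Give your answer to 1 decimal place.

DWL = $57.8

Market equilibrium (private): 11.5 + 2.5x = 209.5 - 2.3x → x_m = 41.2500.
Social marginal cost = private MC + MEC = 23.4 + 2.8x.
Set SMC = demand: 23.4 + 2.8x = 209.5 - 2.3x → x* = 36.4902.
The loss is the area between SMC and demand from x* to x_m; with linear curves that's a triangle of height MEC(x_m).
DWL = ½ × 4.7598 × 24.2750 = 57.7721.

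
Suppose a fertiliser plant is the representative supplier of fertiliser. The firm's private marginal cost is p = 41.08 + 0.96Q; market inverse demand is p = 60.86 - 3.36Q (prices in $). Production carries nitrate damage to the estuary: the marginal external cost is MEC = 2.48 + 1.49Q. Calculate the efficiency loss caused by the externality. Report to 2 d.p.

Market equilibrium (private): 41.08 + 0.96Q = 60.86 - 3.36Q → Q_m = 4.5787.
Social marginal cost = private MC + MEC = 43.56 + 2.45Q.
Set SMC = demand: 43.56 + 2.45Q = 60.86 - 3.36Q → Q* = 2.9776.
The welfare-loss triangle has base |Q_m − Q*| and height MEC(Q_m) (the vertical gap between SMC and demand is zero at Q* and MEC at Q_m).
DWL = ½ × 1.6011 × 9.3023 = 7.4470.

DWL = $7.45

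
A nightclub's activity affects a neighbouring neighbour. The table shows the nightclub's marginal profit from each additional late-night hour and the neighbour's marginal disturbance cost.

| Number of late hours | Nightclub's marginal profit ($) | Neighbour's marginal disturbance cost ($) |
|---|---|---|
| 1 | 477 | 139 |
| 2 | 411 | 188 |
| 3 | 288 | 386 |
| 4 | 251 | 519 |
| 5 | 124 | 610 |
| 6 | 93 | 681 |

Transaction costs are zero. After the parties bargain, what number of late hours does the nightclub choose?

2

Bargaining reaches the level where marginal profit last exceeds marginal disturbance cost.
That holds through level 2 (411 ≥ 188) but not at 3 (288 < 386).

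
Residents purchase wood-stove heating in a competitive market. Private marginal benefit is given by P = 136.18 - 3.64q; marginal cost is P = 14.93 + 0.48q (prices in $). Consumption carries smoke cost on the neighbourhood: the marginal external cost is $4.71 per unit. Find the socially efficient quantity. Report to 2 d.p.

Social marginal benefit = demand − MEC = 131.47 - 3.64q.
Set SMB = MC: 131.47 - 3.64q = 14.93 + 0.48q → q* = 28.2864.

q* = 28.29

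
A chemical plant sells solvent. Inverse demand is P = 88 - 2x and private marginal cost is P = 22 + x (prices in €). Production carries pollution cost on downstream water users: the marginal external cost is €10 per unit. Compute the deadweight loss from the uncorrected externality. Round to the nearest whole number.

DWL = €17

Market equilibrium (private): 22 + x = 88 - 2x → x_m = 22.0000.
Social marginal cost = private MC + MEC = 32 + x.
Set SMC = demand: 32 + x = 88 - 2x → x* = 18.6667.
Height of the DWL triangle at x_m is SMC(x_m) − demand(x_m) = MEC(x_m) = 10.0000.
DWL = ½ × 3.3333 × 10.0000 = 16.6665.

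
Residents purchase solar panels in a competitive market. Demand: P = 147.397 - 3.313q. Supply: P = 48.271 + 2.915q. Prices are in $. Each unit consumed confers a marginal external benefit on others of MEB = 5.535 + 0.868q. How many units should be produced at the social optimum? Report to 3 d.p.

q* = 19.526

Social marginal benefit = demand + MEB = 152.932 - 2.445q.
Set SMB = MC: 152.932 - 2.445q = 48.271 + 2.915q → q* = 19.5263.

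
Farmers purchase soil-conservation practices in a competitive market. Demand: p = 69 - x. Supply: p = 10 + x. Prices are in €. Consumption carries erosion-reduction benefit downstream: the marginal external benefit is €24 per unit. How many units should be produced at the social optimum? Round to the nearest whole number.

Social marginal benefit = demand + MEB = 93 - x.
Set SMB = MC: 93 - x = 10 + x → x* = 41.5000.

x* = 42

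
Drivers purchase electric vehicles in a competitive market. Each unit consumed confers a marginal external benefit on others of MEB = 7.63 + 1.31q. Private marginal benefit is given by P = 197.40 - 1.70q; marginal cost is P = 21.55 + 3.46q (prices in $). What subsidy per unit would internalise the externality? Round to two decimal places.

subsidy = $70.06 per unit

Social marginal benefit = demand + MEB = 205.03 - 0.39q.
Set SMB = MC: 205.03 - 0.39q = 21.55 + 3.46q → q* = 47.6571.
The Pigouvian subsidy equals MEB at q*: 7.63 + 1.31×47.6571 = 70.0608.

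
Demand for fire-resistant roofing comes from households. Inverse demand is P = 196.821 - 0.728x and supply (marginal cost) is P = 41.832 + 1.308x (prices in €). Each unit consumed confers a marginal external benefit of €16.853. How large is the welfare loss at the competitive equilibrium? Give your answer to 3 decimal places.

Market equilibrium (private): 41.832 + 1.308x = 196.821 - 0.728x → x_m = 76.1243.
Social marginal benefit = demand + MEB = 213.674 - 0.728x.
Set SMB = MC: 213.674 - 0.728x = 41.832 + 1.308x → x* = 84.4018.
The welfare-loss triangle has base |x_m − x*| and height MEB(x_m) (the vertical gap between SMB and MC is zero at x* and MEB at x_m).
DWL = ½ × 8.2775 × 16.8530 = 69.7504.

DWL = €69.750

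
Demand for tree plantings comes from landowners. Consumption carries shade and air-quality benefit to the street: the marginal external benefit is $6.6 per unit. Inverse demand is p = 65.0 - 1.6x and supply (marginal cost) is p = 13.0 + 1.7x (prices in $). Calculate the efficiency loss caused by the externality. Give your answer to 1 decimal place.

Market equilibrium (private): 13.0 + 1.7x = 65.0 - 1.6x → x_m = 15.7576.
Social marginal benefit = demand + MEB = 71.6 - 1.6x.
Set SMB = MC: 71.6 - 1.6x = 13.0 + 1.7x → x* = 17.7576.
Height of the DWL triangle at x_m is SMB(x_m) − MC(x_m) = MEB(x_m) = 6.6000.
DWL = ½ × 2.0000 × 6.6000 = 6.6000.

DWL = $6.6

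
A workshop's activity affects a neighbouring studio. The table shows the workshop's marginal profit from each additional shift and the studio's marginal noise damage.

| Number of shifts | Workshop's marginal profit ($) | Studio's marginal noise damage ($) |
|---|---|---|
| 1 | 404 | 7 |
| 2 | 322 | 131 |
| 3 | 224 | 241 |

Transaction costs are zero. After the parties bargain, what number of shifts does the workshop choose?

Bargaining reaches the level where marginal profit last exceeds marginal noise damage.
That holds through level 2 (322 ≥ 131) but not at 3 (224 < 241).

2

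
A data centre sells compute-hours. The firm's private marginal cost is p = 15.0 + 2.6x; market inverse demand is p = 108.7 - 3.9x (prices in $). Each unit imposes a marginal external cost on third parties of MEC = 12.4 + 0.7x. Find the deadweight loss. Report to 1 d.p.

DWL = $35.1

Market equilibrium (private): 15.0 + 2.6x = 108.7 - 3.9x → x_m = 14.4154.
Social marginal cost = private MC + MEC = 27.4 + 3.3x.
Set SMC = demand: 27.4 + 3.3x = 108.7 - 3.9x → x* = 11.2917.
Between x* and x_m the wedge SMC − demand runs linearly from 0 to MEC(x_m), so the loss is a triangle.
DWL = ½ × 3.1237 × 22.4908 = 35.1273.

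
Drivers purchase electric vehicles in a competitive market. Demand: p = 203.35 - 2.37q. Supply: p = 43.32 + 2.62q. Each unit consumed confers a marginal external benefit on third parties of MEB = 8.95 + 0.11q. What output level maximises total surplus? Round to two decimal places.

q* = 34.63

Social marginal benefit = demand + MEB = 212.30 - 2.26q.
Set SMB = MC: 212.30 - 2.26q = 43.32 + 2.62q → q* = 34.6270.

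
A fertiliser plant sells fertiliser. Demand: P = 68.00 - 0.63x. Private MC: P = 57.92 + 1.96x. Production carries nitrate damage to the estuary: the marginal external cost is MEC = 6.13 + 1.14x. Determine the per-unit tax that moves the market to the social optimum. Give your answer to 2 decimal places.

tax = 7.34 per unit

Social marginal cost = private MC + MEC = 64.05 + 3.10x.
Set SMC = demand: 64.05 + 3.10x = 68.00 - 0.63x → x* = 1.0590.
The Pigouvian tax equals MEC at x*: 6.13 + 1.14×1.0590 = 7.3373.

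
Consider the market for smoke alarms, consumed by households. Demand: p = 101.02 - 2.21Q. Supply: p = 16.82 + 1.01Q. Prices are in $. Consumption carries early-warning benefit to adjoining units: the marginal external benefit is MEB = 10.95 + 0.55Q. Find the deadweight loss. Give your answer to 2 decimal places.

Market equilibrium (private): 16.82 + 1.01Q = 101.02 - 2.21Q → Q_m = 26.1491.
Social marginal benefit = demand + MEB = 111.97 - 1.66Q.
Set SMB = MC: 111.97 - 1.66Q = 16.82 + 1.01Q → Q* = 35.6367.
The welfare-loss triangle has base |Q_m − Q*| and height MEB(Q_m) (the vertical gap between SMB and MC is zero at Q* and MEB at Q_m).
DWL = ½ × 9.4876 × 25.3320 = 120.1699.

DWL = $120.17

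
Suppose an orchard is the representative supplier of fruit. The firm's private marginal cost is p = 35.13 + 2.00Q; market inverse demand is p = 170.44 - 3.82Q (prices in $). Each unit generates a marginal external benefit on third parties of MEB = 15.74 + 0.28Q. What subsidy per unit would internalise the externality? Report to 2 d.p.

Social marginal cost = private MC − MEB = 19.39 + 1.72Q.
Set SMC = demand: 19.39 + 1.72Q = 170.44 - 3.82Q → Q* = 27.2653.
The Pigouvian subsidy equals MEB at Q*: 15.74 + 0.28×27.2653 = 23.3743.

subsidy = $23.37 per unit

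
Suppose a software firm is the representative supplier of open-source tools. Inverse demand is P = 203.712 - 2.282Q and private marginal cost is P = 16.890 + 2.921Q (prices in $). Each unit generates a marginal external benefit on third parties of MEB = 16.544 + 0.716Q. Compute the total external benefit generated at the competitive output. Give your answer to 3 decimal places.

$1055.602

Market equilibrium (private): 16.890 + 2.921Q = 203.712 - 2.282Q → Q_m = 35.9066.
Total external benefit = ∫₀^{Q_m} (16.544 + 0.716Q) dQ = 16.544×35.9066 + ½×0.716×35.9066² = 1055.6024.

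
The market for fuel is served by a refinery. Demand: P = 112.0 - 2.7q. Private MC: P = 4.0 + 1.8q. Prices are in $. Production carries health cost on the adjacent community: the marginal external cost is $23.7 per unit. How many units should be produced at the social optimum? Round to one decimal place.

q* = 18.7

Social marginal cost = private MC + MEC = 27.7 + 1.8q.
Set SMC = demand: 27.7 + 1.8q = 112.0 - 2.7q → q* = 18.7333.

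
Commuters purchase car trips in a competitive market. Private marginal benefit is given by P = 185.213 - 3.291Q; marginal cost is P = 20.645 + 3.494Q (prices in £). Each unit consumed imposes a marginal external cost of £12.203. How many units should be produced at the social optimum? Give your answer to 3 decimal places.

Social marginal benefit = demand − MEC = 173.010 - 3.291Q.
Set SMB = MC: 173.010 - 3.291Q = 20.645 + 3.494Q → Q* = 22.4562.

Q* = 22.456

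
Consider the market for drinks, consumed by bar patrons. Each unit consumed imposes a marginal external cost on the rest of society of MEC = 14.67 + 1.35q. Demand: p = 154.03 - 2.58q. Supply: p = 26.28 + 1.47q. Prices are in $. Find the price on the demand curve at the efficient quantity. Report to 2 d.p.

P = $100.00

Social marginal benefit = demand − MEC = 139.36 - 3.93q.
Set SMB = MC: 139.36 - 3.93q = 26.28 + 1.47q → q* = 20.9407.
Consumer price on the demand curve at q*: 154.03 − 2.58×20.9407 = 100.0030.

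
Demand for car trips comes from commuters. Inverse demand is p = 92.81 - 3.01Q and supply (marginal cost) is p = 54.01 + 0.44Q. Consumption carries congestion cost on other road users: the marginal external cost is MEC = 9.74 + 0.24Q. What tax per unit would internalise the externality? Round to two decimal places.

tax = 11.63 per unit

Social marginal benefit = demand − MEC = 83.07 - 3.25Q.
Set SMB = MC: 83.07 - 3.25Q = 54.01 + 0.44Q → Q* = 7.8753.
The Pigouvian tax equals MEC at Q*: 9.74 + 0.24×7.8753 = 11.6301.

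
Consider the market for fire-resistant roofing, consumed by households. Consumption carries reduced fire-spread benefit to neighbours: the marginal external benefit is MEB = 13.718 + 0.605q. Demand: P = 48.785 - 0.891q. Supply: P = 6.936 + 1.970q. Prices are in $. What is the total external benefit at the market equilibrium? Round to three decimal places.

$265.382

Market equilibrium (private): 6.936 + 1.970q = 48.785 - 0.891q → q_m = 14.6274.
Total external benefit = ∫₀^{q_m} (13.718 + 0.605q) dq = 13.718×14.6274 + ½×0.605×14.6274² = 265.3818.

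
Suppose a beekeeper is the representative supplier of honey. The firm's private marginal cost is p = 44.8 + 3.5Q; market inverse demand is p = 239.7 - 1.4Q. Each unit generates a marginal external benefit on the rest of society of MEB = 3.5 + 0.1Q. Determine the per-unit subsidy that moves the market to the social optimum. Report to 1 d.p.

subsidy = 7.6 per unit

Social marginal cost = private MC − MEB = 41.3 + 3.4Q.
Set SMC = demand: 41.3 + 3.4Q = 239.7 - 1.4Q → Q* = 41.3333.
The Pigouvian subsidy equals MEB at Q*: 3.5 + 0.1×41.3333 = 7.6333.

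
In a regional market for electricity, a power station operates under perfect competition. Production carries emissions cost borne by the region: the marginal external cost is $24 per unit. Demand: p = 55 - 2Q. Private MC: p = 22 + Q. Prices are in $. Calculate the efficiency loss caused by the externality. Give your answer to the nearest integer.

DWL = $96

Market equilibrium (private): 22 + Q = 55 - 2Q → Q_m = 11.0000.
Social marginal cost = private MC + MEC = 46 + Q.
Set SMC = demand: 46 + Q = 55 - 2Q → Q* = 3.0000.
Height of the DWL triangle at Q_m is SMC(Q_m) − demand(Q_m) = MEC(Q_m) = 24.0000.
DWL = ½ × 8.0000 × 24.0000 = 96.0000.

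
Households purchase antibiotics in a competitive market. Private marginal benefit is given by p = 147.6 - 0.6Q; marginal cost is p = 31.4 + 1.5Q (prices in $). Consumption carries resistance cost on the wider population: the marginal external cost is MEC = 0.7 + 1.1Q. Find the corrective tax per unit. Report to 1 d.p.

tax = $40.4 per unit

Social marginal benefit = demand − MEC = 146.9 - 1.7Q.
Set SMB = MC: 146.9 - 1.7Q = 31.4 + 1.5Q → Q* = 36.0938.
The Pigouvian tax equals MEC at Q*: 0.7 + 1.1×36.0938 = 40.4032.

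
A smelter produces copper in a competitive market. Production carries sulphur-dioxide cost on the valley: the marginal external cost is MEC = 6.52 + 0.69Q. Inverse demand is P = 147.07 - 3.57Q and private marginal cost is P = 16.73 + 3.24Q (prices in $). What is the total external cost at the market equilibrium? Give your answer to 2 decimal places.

Market equilibrium (private): 16.73 + 3.24Q = 147.07 - 3.57Q → Q_m = 19.1395.
Total external cost = ∫₀^{Q_m} (6.52 + 0.69Q) dQ = 6.52×19.1395 + ½×0.69×19.1395² = 251.1701.

$251.17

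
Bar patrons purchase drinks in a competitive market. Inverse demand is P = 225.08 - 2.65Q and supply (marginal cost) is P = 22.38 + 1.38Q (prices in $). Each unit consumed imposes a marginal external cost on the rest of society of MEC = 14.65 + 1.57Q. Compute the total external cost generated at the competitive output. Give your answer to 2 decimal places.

Market equilibrium (private): 22.38 + 1.38Q = 225.08 - 2.65Q → Q_m = 50.2978.
Total external cost = ∫₀^{Q_m} (14.65 + 1.57Q) dQ = 14.65×50.2978 + ½×1.57×50.2978² = 2722.8097.

$2722.81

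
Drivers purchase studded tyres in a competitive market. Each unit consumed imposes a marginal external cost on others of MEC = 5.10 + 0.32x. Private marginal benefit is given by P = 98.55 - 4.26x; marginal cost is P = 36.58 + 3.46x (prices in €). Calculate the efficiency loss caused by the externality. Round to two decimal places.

DWL = €3.66

Market equilibrium (private): 36.58 + 3.46x = 98.55 - 4.26x → x_m = 8.0272.
Social marginal benefit = demand − MEC = 93.45 - 4.58x.
Set SMB = MC: 93.45 - 4.58x = 36.58 + 3.46x → x* = 7.0734.
Height of the DWL triangle at x_m is MC(x_m) − SMB(x_m) = MEC(x_m) = 7.6687.
DWL = ½ × 0.9538 × 7.6687 = 3.6572.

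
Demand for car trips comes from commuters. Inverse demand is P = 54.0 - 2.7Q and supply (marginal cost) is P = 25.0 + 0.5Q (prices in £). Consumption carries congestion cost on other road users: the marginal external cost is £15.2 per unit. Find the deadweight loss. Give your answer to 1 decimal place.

DWL = £36.1

Market equilibrium (private): 25.0 + 0.5Q = 54.0 - 2.7Q → Q_m = 9.0625.
Social marginal benefit = demand − MEC = 38.8 - 2.7Q.
Set SMB = MC: 38.8 - 2.7Q = 25.0 + 0.5Q → Q* = 4.3125.
Height of the DWL triangle at Q_m is MC(Q_m) − SMB(Q_m) = MEC(Q_m) = 15.2000.
DWL = ½ × 4.7500 × 15.2000 = 36.1000.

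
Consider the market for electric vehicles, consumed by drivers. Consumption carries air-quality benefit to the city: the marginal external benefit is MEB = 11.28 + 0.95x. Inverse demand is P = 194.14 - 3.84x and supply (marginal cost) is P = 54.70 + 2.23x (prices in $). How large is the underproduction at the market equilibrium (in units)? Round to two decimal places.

Market equilibrium (private): 54.70 + 2.23x = 194.14 - 3.84x → x_m = 22.9720.
Social marginal benefit = demand + MEB = 205.42 - 2.89x.
Set SMB = MC: 205.42 - 2.89x = 54.70 + 2.23x → x* = 29.4375.
Gap = |22.9720 − 29.4375| = 6.4655.

6.47 units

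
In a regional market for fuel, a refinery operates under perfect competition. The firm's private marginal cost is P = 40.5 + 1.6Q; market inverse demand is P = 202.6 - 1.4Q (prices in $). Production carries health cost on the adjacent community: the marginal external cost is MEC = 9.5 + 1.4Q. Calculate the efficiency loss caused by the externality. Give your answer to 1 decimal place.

Market equilibrium (private): 40.5 + 1.6Q = 202.6 - 1.4Q → Q_m = 54.0333.
Social marginal cost = private MC + MEC = 50.0 + 3.0Q.
Set SMC = demand: 50.0 + 3.0Q = 202.6 - 1.4Q → Q* = 34.6818.
The loss is the area between SMC and demand from Q* to Q_m; with linear curves that's a triangle of height MEC(Q_m).
DWL = ½ × 19.3515 × 85.1467 = 823.8582.

DWL = $823.9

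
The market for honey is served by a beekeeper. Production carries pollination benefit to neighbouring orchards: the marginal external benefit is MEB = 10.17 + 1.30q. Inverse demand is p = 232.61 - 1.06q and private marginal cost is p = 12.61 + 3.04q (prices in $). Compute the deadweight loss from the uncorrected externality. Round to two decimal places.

Market equilibrium (private): 12.61 + 3.04q = 232.61 - 1.06q → q_m = 53.6585.
Social marginal cost = private MC − MEB = 2.44 + 1.74q.
Set SMC = demand: 2.44 + 1.74q = 232.61 - 1.06q → q* = 82.2036.
Between q* and q_m the wedge demand − SMC runs linearly from 0 to MEB(q_m), so the loss is a triangle.
DWL = ½ × 28.5451 × 79.9261 = 1140.7493.

DWL = $1140.75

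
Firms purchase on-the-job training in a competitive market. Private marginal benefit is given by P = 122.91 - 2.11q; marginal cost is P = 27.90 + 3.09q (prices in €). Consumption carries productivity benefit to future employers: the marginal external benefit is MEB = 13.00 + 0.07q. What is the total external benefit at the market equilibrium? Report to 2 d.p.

Market equilibrium (private): 27.90 + 3.09q = 122.91 - 2.11q → q_m = 18.2712.
Total external benefit = ∫₀^{q_m} (13.00 + 0.07q) dq = 13.00×18.2712 + ½×0.07×18.2712² = 249.2099.

€249.21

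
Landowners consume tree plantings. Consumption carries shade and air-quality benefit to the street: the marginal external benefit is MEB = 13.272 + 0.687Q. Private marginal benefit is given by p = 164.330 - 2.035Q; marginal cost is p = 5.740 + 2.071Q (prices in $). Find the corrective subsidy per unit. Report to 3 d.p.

subsidy = $47.805 per unit

Social marginal benefit = demand + MEB = 177.602 - 1.348Q.
Set SMB = MC: 177.602 - 1.348Q = 5.740 + 2.071Q → Q* = 50.2667.
The Pigouvian subsidy equals MEB at Q*: 13.272 + 0.687×50.2667 = 47.8052.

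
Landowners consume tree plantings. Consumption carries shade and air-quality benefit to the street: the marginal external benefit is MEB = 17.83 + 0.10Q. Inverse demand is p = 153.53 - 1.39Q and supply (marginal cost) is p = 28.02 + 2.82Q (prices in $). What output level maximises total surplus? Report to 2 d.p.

Social marginal benefit = demand + MEB = 171.36 - 1.29Q.
Set SMB = MC: 171.36 - 1.29Q = 28.02 + 2.82Q → Q* = 34.8759.

Q* = 34.88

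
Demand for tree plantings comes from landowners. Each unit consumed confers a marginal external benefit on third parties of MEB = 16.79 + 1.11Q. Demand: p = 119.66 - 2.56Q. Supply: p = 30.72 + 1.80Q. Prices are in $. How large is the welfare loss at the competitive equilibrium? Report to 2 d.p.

DWL = $239.22

Market equilibrium (private): 30.72 + 1.80Q = 119.66 - 2.56Q → Q_m = 20.3991.
Social marginal benefit = demand + MEB = 136.45 - 1.45Q.
Set SMB = MC: 136.45 - 1.45Q = 30.72 + 1.80Q → Q* = 32.5323.
Between Q* and Q_m the wedge SMB − MC runs linearly from 0 to MEB(Q_m), so the loss is a triangle.
DWL = ½ × 12.1332 × 39.4330 = 239.2242.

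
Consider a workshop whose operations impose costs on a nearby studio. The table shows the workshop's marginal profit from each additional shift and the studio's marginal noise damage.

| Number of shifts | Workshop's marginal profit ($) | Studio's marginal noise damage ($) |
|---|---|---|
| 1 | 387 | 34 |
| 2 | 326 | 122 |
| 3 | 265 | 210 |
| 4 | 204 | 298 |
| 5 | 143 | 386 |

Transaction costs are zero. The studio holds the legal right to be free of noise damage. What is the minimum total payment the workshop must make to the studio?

$366

Efficient level: marginal profit ≥ marginal noise damage through level 3, so k* = 3.
With the studio holding the right, the workshop must at least compensate total damage at k*: 34 + 122 + 210 = 366.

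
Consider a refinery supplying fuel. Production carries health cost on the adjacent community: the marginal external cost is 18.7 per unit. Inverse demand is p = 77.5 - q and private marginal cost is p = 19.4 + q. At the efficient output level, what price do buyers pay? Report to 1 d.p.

P = 57.8

Social marginal cost = private MC + MEC = 38.1 + q.
Set SMC = demand: 38.1 + q = 77.5 - q → q* = 19.7000.
Consumer price on the demand curve at q*: 77.5 − 1.0×19.7000 = 57.8000.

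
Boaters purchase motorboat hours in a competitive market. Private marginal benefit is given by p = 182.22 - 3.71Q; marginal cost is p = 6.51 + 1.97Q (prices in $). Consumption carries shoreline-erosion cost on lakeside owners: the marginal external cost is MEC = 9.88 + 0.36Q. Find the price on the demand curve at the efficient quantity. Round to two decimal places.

P = $80.36

Social marginal benefit = demand − MEC = 172.34 - 4.07Q.
Set SMB = MC: 172.34 - 4.07Q = 6.51 + 1.97Q → Q* = 27.4553.
Consumer price on the demand curve at Q*: 182.22 − 3.71×27.4553 = 80.3608.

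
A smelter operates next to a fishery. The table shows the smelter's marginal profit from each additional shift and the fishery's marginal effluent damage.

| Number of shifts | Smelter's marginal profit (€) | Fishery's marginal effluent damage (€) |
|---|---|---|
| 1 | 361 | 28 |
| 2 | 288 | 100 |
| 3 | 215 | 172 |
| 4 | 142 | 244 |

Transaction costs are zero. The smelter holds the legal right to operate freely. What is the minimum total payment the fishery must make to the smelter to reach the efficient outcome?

€142

Left alone the smelter would choose level 4 (marginal profit stays positive).
Efficient level: k* = 3 (marginal profit ≥ marginal effluent damage through 3).
The fishery must at least cover the smelter's forgone profit from cutting 4→3: 142 = 142.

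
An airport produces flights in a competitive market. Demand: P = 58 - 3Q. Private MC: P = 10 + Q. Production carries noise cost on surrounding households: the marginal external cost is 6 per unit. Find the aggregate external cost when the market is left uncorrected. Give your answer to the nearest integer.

Market equilibrium (private): 10 + Q = 58 - 3Q → Q_m = 12.0000.
Total external cost = MEC × Q_m = 6 × 12.0000 = 72.0000.

72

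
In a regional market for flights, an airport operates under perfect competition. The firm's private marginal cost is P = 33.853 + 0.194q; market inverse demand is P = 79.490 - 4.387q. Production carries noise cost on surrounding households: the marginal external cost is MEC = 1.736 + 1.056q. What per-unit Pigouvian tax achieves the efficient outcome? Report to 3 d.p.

Social marginal cost = private MC + MEC = 35.589 + 1.250q.
Set SMC = demand: 35.589 + 1.250q = 79.490 - 4.387q → q* = 7.7880.
The Pigouvian tax equals MEC at q*: 1.736 + 1.056×7.7880 = 9.9601.

tax = 9.960 per unit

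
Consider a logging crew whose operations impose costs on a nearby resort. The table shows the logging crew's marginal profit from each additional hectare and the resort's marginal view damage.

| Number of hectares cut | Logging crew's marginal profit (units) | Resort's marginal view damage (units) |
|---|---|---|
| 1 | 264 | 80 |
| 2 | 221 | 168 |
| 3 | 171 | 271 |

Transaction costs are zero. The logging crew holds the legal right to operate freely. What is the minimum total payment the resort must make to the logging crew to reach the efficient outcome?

Left alone the logging crew would choose level 3 (marginal profit stays positive).
Efficient level: k* = 2 (marginal profit ≥ marginal view damage through 2).
The resort must at least cover the logging crew's forgone profit from cutting 3→2: 171 = 171.

171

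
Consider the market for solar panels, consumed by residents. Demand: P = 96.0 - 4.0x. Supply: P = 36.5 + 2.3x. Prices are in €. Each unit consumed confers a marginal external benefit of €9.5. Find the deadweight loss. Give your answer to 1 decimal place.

Market equilibrium (private): 36.5 + 2.3x = 96.0 - 4.0x → x_m = 9.4444.
Social marginal benefit = demand + MEB = 105.5 - 4.0x.
Set SMB = MC: 105.5 - 4.0x = 36.5 + 2.3x → x* = 10.9524.
Height of the DWL triangle at x_m is SMB(x_m) − MC(x_m) = MEB(x_m) = 9.5000.
DWL = ½ × 1.5080 × 9.5000 = 7.1630.

DWL = €7.2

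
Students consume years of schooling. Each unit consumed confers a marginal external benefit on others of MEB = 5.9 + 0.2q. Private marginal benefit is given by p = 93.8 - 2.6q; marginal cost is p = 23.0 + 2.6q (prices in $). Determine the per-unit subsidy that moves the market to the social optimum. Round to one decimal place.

Social marginal benefit = demand + MEB = 99.7 - 2.4q.
Set SMB = MC: 99.7 - 2.4q = 23.0 + 2.6q → q* = 15.3400.
The Pigouvian subsidy equals MEB at q*: 5.9 + 0.2×15.3400 = 8.9680.

subsidy = $9.0 per unit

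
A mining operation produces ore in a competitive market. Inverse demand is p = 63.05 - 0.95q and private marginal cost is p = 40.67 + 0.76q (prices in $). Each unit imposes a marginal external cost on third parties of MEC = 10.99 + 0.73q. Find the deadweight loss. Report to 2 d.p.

Market equilibrium (private): 40.67 + 0.76q = 63.05 - 0.95q → q_m = 13.0877.
Social marginal cost = private MC + MEC = 51.66 + 1.49q.
Set SMC = demand: 51.66 + 1.49q = 63.05 - 0.95q → q* = 4.6680.
Height of the DWL triangle at q_m is SMC(q_m) − demand(q_m) = MEC(q_m) = 20.5440.
DWL = ½ × 8.4197 × 20.5440 = 86.4872.

DWL = $86.49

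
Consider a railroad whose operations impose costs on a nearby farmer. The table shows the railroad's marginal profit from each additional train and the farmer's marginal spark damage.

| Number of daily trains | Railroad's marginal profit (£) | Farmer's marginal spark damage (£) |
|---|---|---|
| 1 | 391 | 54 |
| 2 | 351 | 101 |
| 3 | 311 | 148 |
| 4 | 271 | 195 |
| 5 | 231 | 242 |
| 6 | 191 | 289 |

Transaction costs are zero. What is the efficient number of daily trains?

Bargaining reaches the level where marginal profit last exceeds marginal spark damage.
That holds through level 4 (271 ≥ 195) but not at 5 (231 < 242).

4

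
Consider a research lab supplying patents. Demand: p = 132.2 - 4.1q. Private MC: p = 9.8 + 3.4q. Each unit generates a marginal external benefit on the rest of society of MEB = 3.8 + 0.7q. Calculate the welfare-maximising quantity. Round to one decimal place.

Social marginal cost = private MC − MEB = 6.0 + 2.7q.
Set SMC = demand: 6.0 + 2.7q = 132.2 - 4.1q → q* = 18.5588.

q* = 18.6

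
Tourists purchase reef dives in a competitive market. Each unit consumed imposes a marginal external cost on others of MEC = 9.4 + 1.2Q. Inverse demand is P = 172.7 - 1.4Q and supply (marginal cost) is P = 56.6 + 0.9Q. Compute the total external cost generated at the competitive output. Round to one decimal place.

Market equilibrium (private): 56.6 + 0.9Q = 172.7 - 1.4Q → Q_m = 50.4783.
Total external cost = ∫₀^{Q_m} (9.4 + 1.2Q) dQ = 9.4×50.4783 + ½×1.2×50.4783² = 2003.3313.

2003.3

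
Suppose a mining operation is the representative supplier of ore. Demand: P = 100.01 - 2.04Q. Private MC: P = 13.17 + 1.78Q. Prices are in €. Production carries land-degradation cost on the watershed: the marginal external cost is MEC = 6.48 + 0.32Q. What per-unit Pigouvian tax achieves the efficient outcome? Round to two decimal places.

Social marginal cost = private MC + MEC = 19.65 + 2.10Q.
Set SMC = demand: 19.65 + 2.10Q = 100.01 - 2.04Q → Q* = 19.4106.
The Pigouvian tax equals MEC at Q*: 6.48 + 0.32×19.4106 = 12.6914.

tax = €12.69 per unit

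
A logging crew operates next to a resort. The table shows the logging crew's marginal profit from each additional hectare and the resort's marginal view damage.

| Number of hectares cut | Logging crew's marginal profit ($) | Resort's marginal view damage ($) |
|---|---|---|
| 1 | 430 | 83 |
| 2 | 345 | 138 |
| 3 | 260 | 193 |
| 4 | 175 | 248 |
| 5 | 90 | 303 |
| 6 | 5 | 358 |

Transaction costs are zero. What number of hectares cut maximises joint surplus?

3

Bargaining reaches the level where marginal profit last exceeds marginal view damage.
That holds through level 3 (260 ≥ 193) but not at 4 (175 < 248).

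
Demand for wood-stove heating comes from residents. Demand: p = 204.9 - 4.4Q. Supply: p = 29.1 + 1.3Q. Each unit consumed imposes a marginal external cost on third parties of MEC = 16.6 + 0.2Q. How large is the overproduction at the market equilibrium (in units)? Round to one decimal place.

3.9 units

Market equilibrium (private): 29.1 + 1.3Q = 204.9 - 4.4Q → Q_m = 30.8421.
Social marginal benefit = demand − MEC = 188.3 - 4.6Q.
Set SMB = MC: 188.3 - 4.6Q = 29.1 + 1.3Q → Q* = 26.9831.
Gap = |30.8421 − 26.9831| = 3.8590.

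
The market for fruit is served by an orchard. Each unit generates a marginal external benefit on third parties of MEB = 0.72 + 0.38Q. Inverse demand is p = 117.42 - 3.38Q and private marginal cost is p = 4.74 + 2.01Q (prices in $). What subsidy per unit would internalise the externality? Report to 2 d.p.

Social marginal cost = private MC − MEB = 4.02 + 1.63Q.
Set SMC = demand: 4.02 + 1.63Q = 117.42 - 3.38Q → Q* = 22.6347.
The Pigouvian subsidy equals MEB at Q*: 0.72 + 0.38×22.6347 = 9.3212.

subsidy = $9.32 per unit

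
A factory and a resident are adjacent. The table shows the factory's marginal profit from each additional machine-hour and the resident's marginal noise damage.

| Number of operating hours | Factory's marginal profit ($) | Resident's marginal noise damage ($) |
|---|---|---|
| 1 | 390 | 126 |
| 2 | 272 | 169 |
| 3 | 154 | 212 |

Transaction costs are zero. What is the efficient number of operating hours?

2

Bargaining reaches the level where marginal profit last exceeds marginal noise damage.
That holds through level 2 (272 ≥ 169) but not at 3 (154 < 212).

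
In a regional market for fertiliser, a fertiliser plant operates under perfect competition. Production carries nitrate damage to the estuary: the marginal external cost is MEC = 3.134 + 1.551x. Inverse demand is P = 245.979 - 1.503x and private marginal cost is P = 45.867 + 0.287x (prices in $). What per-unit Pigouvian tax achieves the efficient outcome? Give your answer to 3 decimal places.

tax = $94.578 per unit

Social marginal cost = private MC + MEC = 49.001 + 1.838x.
Set SMC = demand: 49.001 + 1.838x = 245.979 - 1.503x → x* = 58.9578.
The Pigouvian tax equals MEC at x*: 3.134 + 1.551×58.9578 = 94.5775.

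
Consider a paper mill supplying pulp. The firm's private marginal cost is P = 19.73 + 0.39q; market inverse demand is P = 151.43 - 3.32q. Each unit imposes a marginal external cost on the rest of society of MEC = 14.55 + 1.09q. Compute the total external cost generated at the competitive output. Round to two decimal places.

Market equilibrium (private): 19.73 + 0.39q = 151.43 - 3.32q → q_m = 35.4987.
Total external cost = ∫₀^{q_m} (14.55 + 1.09q) dq = 14.55×35.4987 + ½×1.09×35.4987² = 1203.2920.

1203.29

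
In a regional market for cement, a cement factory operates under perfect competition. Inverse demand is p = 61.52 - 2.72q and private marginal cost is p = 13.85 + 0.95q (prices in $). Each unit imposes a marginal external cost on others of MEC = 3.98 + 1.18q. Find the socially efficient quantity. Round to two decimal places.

Social marginal cost = private MC + MEC = 17.83 + 2.13q.
Set SMC = demand: 17.83 + 2.13q = 61.52 - 2.72q → q* = 9.0082.

q* = 9.01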